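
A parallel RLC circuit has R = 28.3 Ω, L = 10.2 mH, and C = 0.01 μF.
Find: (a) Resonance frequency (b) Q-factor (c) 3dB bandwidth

Step 1 — Resonance: ω₀ = 1/√(LC) = 1/√(0.0102·1e-08) = 9.901e+04 rad/s.
Step 2 — f₀ = ω₀/(2π) = 1.576e+04 Hz.
Step 3 — Parallel Q: Q = R/(ω₀L) = 28.3/(9.901e+04·0.0102) = 0.02802.
Step 4 — Bandwidth: Δω = ω₀/Q = 3.534e+06 rad/s; BW = Δω/(2π) = 5.624e+05 Hz.

(a) f₀ = 1.576e+04 Hz  (b) Q = 0.02802  (c) BW = 5.624e+05 Hz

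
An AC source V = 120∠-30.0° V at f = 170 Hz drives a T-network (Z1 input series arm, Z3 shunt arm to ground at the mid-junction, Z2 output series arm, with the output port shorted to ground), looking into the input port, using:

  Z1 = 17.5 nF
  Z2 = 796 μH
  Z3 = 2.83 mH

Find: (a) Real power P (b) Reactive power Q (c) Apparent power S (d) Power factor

Step 1 — Angular frequency: ω = 2π·f = 2π·170 = 1068 rad/s.
Step 2 — Component impedances:
  Z1: Z = 1/(jωC) = -j/(ω·C) = 0 - j5.35e+04 Ω
  Z2: Z = jωL = j·1068·0.000796 = 0 + j0.8502 Ω
  Z3: Z = jωL = j·1068·0.00283 = 0 + j3.023 Ω
Step 3 — With the output port shorted to ground, the output series arm Z2 runs from the junction to ground; the shunt arm Z3 also runs from the junction to ground. They appear in parallel: Z3 || Z2 = 0 + j0.6636 Ω.
Step 4 — Series with input arm Z1: Z_in = Z1 + (Z3 || Z2) = 0 - j5.35e+04 Ω = 5.35e+04∠-90.0° Ω.
Step 5 — Source phasor: V = 120∠-30.0° V = 103.9 - j60 V.
Step 6 — Current: I = V / Z = 0.001122 + j0.001943 A = 0.002243∠60.0° A.
Step 7 — Complex power: S = V·I* = 0 - j0.2692 VA.
Step 8 — Real power: P = Re(S) = 0 W.
Step 9 — Reactive power: Q = Im(S) = -0.2692 VAR.
Step 10 — Apparent power: |S| = 0.2692 VA.
Step 11 — Power factor: PF = P/|S| = 0 (leading).

(a) P = 0 W  (b) Q = -0.2692 VAR  (c) S = 0.2692 VA  (d) PF = 0 (leading)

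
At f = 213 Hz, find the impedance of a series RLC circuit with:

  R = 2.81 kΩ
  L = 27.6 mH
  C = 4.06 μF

Step 1 — Angular frequency: ω = 2π·f = 2π·213 = 1338 rad/s.
Step 2 — Component impedances:
  R: Z = R = 2810 Ω
  L: Z = jωL = j·1338·0.0276 = 0 + j36.94 Ω
  C: Z = 1/(jωC) = -j/(ω·C) = 0 - j184 Ω
Step 3 — Series combination: Z_total = R + L + C = 2810 - j147.1 Ω = 2814∠-3.0° Ω.

Z = 2810 - j147.1 Ω = 2814∠-3.0° Ω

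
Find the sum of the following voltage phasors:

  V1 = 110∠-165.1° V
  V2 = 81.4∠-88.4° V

Step 1 — Convert each phasor to rectangular form:
  V1 = 110·(cos(-165.1°) + j·sin(-165.1°)) = -106.3 - j28.28 V
  V2 = 81.4·(cos(-88.4°) + j·sin(-88.4°)) = 2.273 - j81.37 V
Step 2 — Sum components: V_total = -104 - j109.7 V.
Step 3 — Convert to polar: |V_total| = 151.1 V, ∠V_total = -133.5°.

V_total = 151.1∠-133.5° V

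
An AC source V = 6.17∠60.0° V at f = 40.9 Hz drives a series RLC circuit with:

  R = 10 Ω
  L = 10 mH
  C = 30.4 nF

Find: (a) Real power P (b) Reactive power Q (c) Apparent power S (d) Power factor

Step 1 — Angular frequency: ω = 2π·f = 2π·40.9 = 257 rad/s.
Step 2 — Component impedances:
  R: Z = R = 10 Ω
  L: Z = jωL = j·257·0.01 = 0 + j2.57 Ω
  C: Z = 1/(jωC) = -j/(ω·C) = 0 - j1.28e+05 Ω
Step 3 — Series combination: Z_total = R + L + C = 10 - j1.28e+05 Ω = 1.28e+05∠-90.0° Ω.
Step 4 — Source phasor: V = 6.17∠60.0° V = 3.085 + j5.343 V.
Step 5 — Current: I = V / Z = -4.174e-05 + j2.41e-05 A = 4.82e-05∠150.0° A.
Step 6 — Complex power: S = V·I* = 2.323e-08 - j0.0002974 VA.
Step 7 — Real power: P = Re(S) = 2.323e-08 W.
Step 8 — Reactive power: Q = Im(S) = -0.0002974 VAR.
Step 9 — Apparent power: |S| = 0.0002974 VA.
Step 10 — Power factor: PF = P/|S| = 7.812e-05 (leading).

(a) P = 2.323e-08 W  (b) Q = -0.0002974 VAR  (c) S = 0.0002974 VA  (d) PF = 7.812e-05 (leading)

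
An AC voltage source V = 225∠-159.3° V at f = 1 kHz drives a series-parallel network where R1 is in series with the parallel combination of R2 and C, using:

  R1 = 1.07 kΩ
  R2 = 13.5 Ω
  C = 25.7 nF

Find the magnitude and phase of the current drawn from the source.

Step 1 — Angular frequency: ω = 2π·f = 2π·1000 = 6283 rad/s.
Step 2 — Component impedances:
  R1: Z = R = 1070 Ω
  R2: Z = R = 13.5 Ω
  C: Z = 1/(jωC) = -j/(ω·C) = 0 - j6193 Ω
Step 3 — Parallel branch: R2 || C = 1/(1/R2 + 1/C) = 13.5 - j0.02943 Ω.
Step 4 — Series with R1: Z_total = R1 + (R2 || C) = 1083 - j0.02943 Ω = 1083∠-0.0° Ω.
Step 5 — Source phasor: V = 225∠-159.3° V = -210.5 - j79.53 V.
Step 6 — Ohm's law: I = V / Z_total = (-210.5 - j79.53) / (1083 - j0.02943) = -0.1943 - j0.07341 A.
Step 7 — Convert to polar: |I| = 0.2077 A, ∠I = -159.3°.

I = 0.2077∠-159.3° A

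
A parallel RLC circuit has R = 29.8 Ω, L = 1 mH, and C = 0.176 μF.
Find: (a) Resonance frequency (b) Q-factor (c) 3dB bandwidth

Step 1 — Resonance: ω₀ = 1/√(LC) = 1/√(0.001·1.76e-07) = 7.538e+04 rad/s.
Step 2 — f₀ = ω₀/(2π) = 1.2e+04 Hz.
Step 3 — Parallel Q: Q = R/(ω₀L) = 29.8/(7.538e+04·0.001) = 0.3953.
Step 4 — Bandwidth: Δω = ω₀/Q = 1.907e+05 rad/s; BW = Δω/(2π) = 3.035e+04 Hz.

(a) f₀ = 1.2e+04 Hz  (b) Q = 0.3953  (c) BW = 3.035e+04 Hz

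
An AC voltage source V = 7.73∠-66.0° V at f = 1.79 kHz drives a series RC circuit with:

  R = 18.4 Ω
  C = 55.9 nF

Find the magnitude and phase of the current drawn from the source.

Step 1 — Angular frequency: ω = 2π·f = 2π·1790 = 1.125e+04 rad/s.
Step 2 — Component impedances:
  R: Z = R = 18.4 Ω
  C: Z = 1/(jωC) = -j/(ω·C) = 0 - j1591 Ω
Step 3 — Series combination: Z_total = R + C = 18.4 - j1591 Ω = 1591∠-89.3° Ω.
Step 4 — Source phasor: V = 7.73∠-66.0° V = 3.144 - j7.062 V.
Step 5 — Ohm's law: I = V / Z_total = (3.144 - j7.062) / (18.4 - j1591) = 0.004462 + j0.001925 A.
Step 6 — Convert to polar: |I| = 0.00486 A, ∠I = 23.3°.

I = 0.00486∠23.3° A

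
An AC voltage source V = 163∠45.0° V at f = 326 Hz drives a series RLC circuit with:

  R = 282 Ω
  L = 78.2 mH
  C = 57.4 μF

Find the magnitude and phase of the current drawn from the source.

Step 1 — Angular frequency: ω = 2π·f = 2π·326 = 2048 rad/s.
Step 2 — Component impedances:
  R: Z = R = 282 Ω
  L: Z = jωL = j·2048·0.0782 = 0 + j160.2 Ω
  C: Z = 1/(jωC) = -j/(ω·C) = 0 - j8.505 Ω
Step 3 — Series combination: Z_total = R + L + C = 282 + j151.7 Ω = 320.2∠28.3° Ω.
Step 4 — Source phasor: V = 163∠45.0° V = 115.3 + j115.3 V.
Step 5 — Ohm's law: I = V / Z_total = (115.3 + j115.3) / (282 + j151.7) = 0.4875 + j0.1465 A.
Step 6 — Convert to polar: |I| = 0.5091 A, ∠I = 16.7°.

I = 0.5091∠16.7° A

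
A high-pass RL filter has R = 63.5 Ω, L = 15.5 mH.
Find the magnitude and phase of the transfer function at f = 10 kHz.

Step 1 — Angular frequency: ω = 2π·1e+04 = 6.283e+04 rad/s.
Step 2 — Transfer function: H(jω) = jωL/(R + jωL).
Step 3 — Numerator jωL = j·973.9; denominator R + jωL = 63.5 + j973.9.
Step 4 — H = 0.9958 + j0.06493.
Step 5 — Magnitude: |H| = 0.9979 (-0.0 dB); phase: φ = 3.7°.

|H| = 0.9979 (-0.0 dB), φ = 3.7°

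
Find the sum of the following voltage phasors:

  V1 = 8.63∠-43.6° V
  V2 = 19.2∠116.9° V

Step 1 — Convert each phasor to rectangular form:
  V1 = 8.63·(cos(-43.6°) + j·sin(-43.6°)) = 6.25 - j5.951 V
  V2 = 19.2·(cos(116.9°) + j·sin(116.9°)) = -8.687 + j17.12 V
Step 2 — Sum components: V_total = -2.437 + j11.17 V.
Step 3 — Convert to polar: |V_total| = 11.43 V, ∠V_total = 102.3°.

V_total = 11.43∠102.3° V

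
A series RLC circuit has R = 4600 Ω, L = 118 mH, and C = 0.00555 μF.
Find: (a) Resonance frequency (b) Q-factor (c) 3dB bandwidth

Step 1 — Resonance: ω₀ = 1/√(LC) = 1/√(0.118·5.55e-09) = 3.908e+04 rad/s.
Step 2 — f₀ = ω₀/(2π) = 6219 Hz.
Step 3 — Series Q: Q = ω₀L/R = 3.908e+04·0.118/4600 = 1.002.
Step 4 — Bandwidth: Δω = ω₀/Q = 3.898e+04 rad/s; BW = Δω/(2π) = 6204 Hz.

(a) f₀ = 6219 Hz  (b) Q = 1.002  (c) BW = 6204 Hz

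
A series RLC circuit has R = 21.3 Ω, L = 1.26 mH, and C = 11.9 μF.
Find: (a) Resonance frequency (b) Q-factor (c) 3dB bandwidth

Step 1 — Resonance: ω₀ = 1/√(LC) = 1/√(0.00126·1.19e-05) = 8167 rad/s.
Step 2 — f₀ = ω₀/(2π) = 1300 Hz.
Step 3 — Series Q: Q = ω₀L/R = 8167·0.00126/21.3 = 0.4831.
Step 4 — Bandwidth: Δω = ω₀/Q = 1.69e+04 rad/s; BW = Δω/(2π) = 2690 Hz.

(a) f₀ = 1300 Hz  (b) Q = 0.4831  (c) BW = 2690 Hz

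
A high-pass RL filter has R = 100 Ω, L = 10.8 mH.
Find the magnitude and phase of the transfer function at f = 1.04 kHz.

Step 1 — Angular frequency: ω = 2π·1040 = 6535 rad/s.
Step 2 — Transfer function: H(jω) = jωL/(R + jωL).
Step 3 — Numerator jωL = j·70.57; denominator R + jωL = 100 + j70.57.
Step 4 — H = 0.3325 + j0.4711.
Step 5 — Magnitude: |H| = 0.5766 (-4.8 dB); phase: φ = 54.8°.

|H| = 0.5766 (-4.8 dB), φ = 54.8°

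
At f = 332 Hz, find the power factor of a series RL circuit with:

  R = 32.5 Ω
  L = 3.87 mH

Step 1 — Angular frequency: ω = 2π·f = 2π·332 = 2086 rad/s.
Step 2 — Component impedances:
  R: Z = R = 32.5 Ω
  L: Z = jωL = j·2086·0.00387 = 0 + j8.073 Ω
Step 3 — Series combination: Z_total = R + L = 32.5 + j8.073 Ω = 33.49∠13.9° Ω.
Step 4 — Power factor: PF = cos(φ) = Re(Z)/|Z| = 32.5/33.488 = 0.9705.
Step 5 — Type: Im(Z) = 8.073 ⇒ lagging (phase φ = 13.9°).

PF = 0.9705 (lagging, φ = 13.9°)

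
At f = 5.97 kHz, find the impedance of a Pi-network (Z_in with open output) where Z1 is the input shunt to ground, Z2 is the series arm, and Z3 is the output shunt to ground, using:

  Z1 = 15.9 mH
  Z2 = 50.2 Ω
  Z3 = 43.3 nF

Step 1 — Angular frequency: ω = 2π·f = 2π·5970 = 3.751e+04 rad/s.
Step 2 — Component impedances:
  Z1: Z = jωL = j·3.751e+04·0.0159 = 0 + j596.4 Ω
  Z2: Z = R = 50.2 Ω
  Z3: Z = 1/(jωC) = -j/(ω·C) = 0 - j615.7 Ω
Step 3 — With open output, the series arm Z2 and the output shunt Z3 appear in series to ground: Z2 + Z3 = 50.2 - j615.7 Ω.
Step 4 — Parallel with input shunt Z1: Z_in = Z1 || (Z2 + Z3) = 6176 + j2967 Ω = 6852∠25.7° Ω.

Z = 6176 + j2967 Ω = 6852∠25.7° Ω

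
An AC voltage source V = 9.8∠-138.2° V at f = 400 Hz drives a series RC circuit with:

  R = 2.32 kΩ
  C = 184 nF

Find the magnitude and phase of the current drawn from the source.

Step 1 — Angular frequency: ω = 2π·f = 2π·400 = 2513 rad/s.
Step 2 — Component impedances:
  R: Z = R = 2320 Ω
  C: Z = 1/(jωC) = -j/(ω·C) = 0 - j2162 Ω
Step 3 — Series combination: Z_total = R + C = 2320 - j2162 Ω = 3172∠-43.0° Ω.
Step 4 — Source phasor: V = 9.8∠-138.2° V = -7.306 - j6.532 V.
Step 5 — Ohm's law: I = V / Z_total = (-7.306 - j6.532) / (2320 - j2162) = -0.0002808 - j0.003077 A.
Step 6 — Convert to polar: |I| = 0.00309 A, ∠I = -95.2°.

I = 0.00309∠-95.2° A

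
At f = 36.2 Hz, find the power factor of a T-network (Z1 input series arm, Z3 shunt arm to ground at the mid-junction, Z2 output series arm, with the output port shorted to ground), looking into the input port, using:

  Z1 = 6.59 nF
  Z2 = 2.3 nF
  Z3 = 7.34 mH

Step 1 — Angular frequency: ω = 2π·f = 2π·36.2 = 227.5 rad/s.
Step 2 — Component impedances:
  Z1: Z = 1/(jωC) = -j/(ω·C) = 0 - j6.672e+05 Ω
  Z2: Z = 1/(jωC) = -j/(ω·C) = 0 - j1.912e+06 Ω
  Z3: Z = jωL = j·227.5·0.00734 = 0 + j1.669 Ω
Step 3 — With the output port shorted to ground, the output series arm Z2 runs from the junction to ground; the shunt arm Z3 also runs from the junction to ground. They appear in parallel: Z3 || Z2 = 0 + j1.669 Ω.
Step 4 — Series with input arm Z1: Z_in = Z1 + (Z3 || Z2) = 0 - j6.672e+05 Ω = 6.672e+05∠-90.0° Ω.
Step 5 — Power factor: PF = cos(φ) = Re(Z)/|Z| = 0/6.672e+05 = 0.
Step 6 — Type: Im(Z) = -6.672e+05 ⇒ leading (phase φ = -90.0°).

PF = 0 (leading, φ = -90.0°)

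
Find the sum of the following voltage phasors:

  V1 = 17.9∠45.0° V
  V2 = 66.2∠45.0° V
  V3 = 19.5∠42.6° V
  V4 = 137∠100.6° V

Step 1 — Convert each phasor to rectangular form:
  V1 = 17.9·(cos(45.0°) + j·sin(45.0°)) = 12.66 + j12.66 V
  V2 = 66.2·(cos(45.0°) + j·sin(45.0°)) = 46.81 + j46.81 V
  V3 = 19.5·(cos(42.6°) + j·sin(42.6°)) = 14.35 + j13.2 V
  V4 = 137·(cos(100.6°) + j·sin(100.6°)) = -25.2 + j134.7 V
Step 2 — Sum components: V_total = 48.62 + j207.3 V.
Step 3 — Convert to polar: |V_total| = 213 V, ∠V_total = 76.8°.

V_total = 213∠76.8° V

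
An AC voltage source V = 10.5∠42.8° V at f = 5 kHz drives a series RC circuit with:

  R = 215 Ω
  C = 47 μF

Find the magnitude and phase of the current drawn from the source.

Step 1 — Angular frequency: ω = 2π·f = 2π·5000 = 3.142e+04 rad/s.
Step 2 — Component impedances:
  R: Z = R = 215 Ω
  C: Z = 1/(jωC) = -j/(ω·C) = 0 - j0.6773 Ω
Step 3 — Series combination: Z_total = R + C = 215 - j0.6773 Ω = 215∠-0.2° Ω.
Step 4 — Source phasor: V = 10.5∠42.8° V = 7.704 + j7.134 V.
Step 5 — Ohm's law: I = V / Z_total = (7.704 + j7.134) / (215 - j0.6773) = 0.03573 + j0.03329 A.
Step 6 — Convert to polar: |I| = 0.04884 A, ∠I = 43.0°.

I = 0.04884∠43.0° A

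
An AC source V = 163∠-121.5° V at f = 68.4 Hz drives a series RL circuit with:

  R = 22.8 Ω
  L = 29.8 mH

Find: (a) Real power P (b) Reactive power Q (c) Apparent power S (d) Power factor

Step 1 — Angular frequency: ω = 2π·f = 2π·68.4 = 429.8 rad/s.
Step 2 — Component impedances:
  R: Z = R = 22.8 Ω
  L: Z = jωL = j·429.8·0.0298 = 0 + j12.81 Ω
Step 3 — Series combination: Z_total = R + L = 22.8 + j12.81 Ω = 26.15∠29.3° Ω.
Step 4 — Source phasor: V = 163∠-121.5° V = -85.17 - j139 V.
Step 5 — Current: I = V / Z = -5.442 - j3.039 A = 6.233∠-150.8° A.
Step 6 — Complex power: S = V·I* = 885.8 + j497.6 VA.
Step 7 — Real power: P = Re(S) = 885.8 W.
Step 8 — Reactive power: Q = Im(S) = 497.6 VAR.
Step 9 — Apparent power: |S| = 1016 VA.
Step 10 — Power factor: PF = P/|S| = 0.8719 (lagging).

(a) P = 885.8 W  (b) Q = 497.6 VAR  (c) S = 1016 VA  (d) PF = 0.8719 (lagging)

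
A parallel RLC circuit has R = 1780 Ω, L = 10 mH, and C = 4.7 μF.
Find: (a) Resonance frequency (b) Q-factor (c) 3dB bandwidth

Step 1 — Resonance: ω₀ = 1/√(LC) = 1/√(0.01·4.7e-06) = 4613 rad/s.
Step 2 — f₀ = ω₀/(2π) = 734.1 Hz.
Step 3 — Parallel Q: Q = R/(ω₀L) = 1780/(4613·0.01) = 38.59.
Step 4 — Bandwidth: Δω = ω₀/Q = 119.5 rad/s; BW = Δω/(2π) = 19.02 Hz.

(a) f₀ = 734.1 Hz  (b) Q = 38.59  (c) BW = 19.02 Hz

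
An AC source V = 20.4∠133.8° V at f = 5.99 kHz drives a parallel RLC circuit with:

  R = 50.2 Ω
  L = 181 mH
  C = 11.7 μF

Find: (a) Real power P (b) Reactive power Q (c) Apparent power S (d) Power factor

Step 1 — Angular frequency: ω = 2π·f = 2π·5990 = 3.764e+04 rad/s.
Step 2 — Component impedances:
  R: Z = R = 50.2 Ω
  L: Z = jωL = j·3.764e+04·0.181 = 0 + j6812 Ω
  C: Z = 1/(jωC) = -j/(ω·C) = 0 - j2.271 Ω
Step 3 — Parallel combination: 1/Z_total = 1/R + 1/L + 1/C; Z_total = 0.1026 - j2.267 Ω = 2.269∠-87.4° Ω.
Step 4 — Source phasor: V = 20.4∠133.8° V = -14.12 + j14.72 V.
Step 5 — Current: I = V / Z = -6.763 - j5.922 A = 8.989∠-138.8° A.
Step 6 — Complex power: S = V·I* = 8.29 - j183.2 VA.
Step 7 — Real power: P = Re(S) = 8.29 W.
Step 8 — Reactive power: Q = Im(S) = -183.2 VAR.
Step 9 — Apparent power: |S| = 183.4 VA.
Step 10 — Power factor: PF = P/|S| = 0.04521 (leading).

(a) P = 8.29 W  (b) Q = -183.2 VAR  (c) S = 183.4 VA  (d) PF = 0.04521 (leading)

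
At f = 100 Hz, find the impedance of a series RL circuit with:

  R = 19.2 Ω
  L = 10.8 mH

Step 1 — Angular frequency: ω = 2π·f = 2π·100 = 628.3 rad/s.
Step 2 — Component impedances:
  R: Z = R = 19.2 Ω
  L: Z = jωL = j·628.3·0.0108 = 0 + j6.786 Ω
Step 3 — Series combination: Z_total = R + L = 19.2 + j6.786 Ω = 20.36∠19.5° Ω.

Z = 19.2 + j6.786 Ω = 20.36∠19.5° Ω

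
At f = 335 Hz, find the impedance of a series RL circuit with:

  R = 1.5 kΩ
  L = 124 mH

Step 1 — Angular frequency: ω = 2π·f = 2π·335 = 2105 rad/s.
Step 2 — Component impedances:
  R: Z = R = 1500 Ω
  L: Z = jωL = j·2105·0.124 = 0 + j261 Ω
Step 3 — Series combination: Z_total = R + L = 1500 + j261 Ω = 1523∠9.9° Ω.

Z = 1500 + j261 Ω = 1523∠9.9° Ω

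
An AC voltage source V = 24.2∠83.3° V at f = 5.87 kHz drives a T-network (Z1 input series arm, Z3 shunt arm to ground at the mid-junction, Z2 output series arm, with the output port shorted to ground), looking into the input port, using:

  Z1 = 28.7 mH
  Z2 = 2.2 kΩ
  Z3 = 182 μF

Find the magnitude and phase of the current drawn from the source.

Step 1 — Angular frequency: ω = 2π·f = 2π·5870 = 3.688e+04 rad/s.
Step 2 — Component impedances:
  Z1: Z = jωL = j·3.688e+04·0.0287 = 0 + j1059 Ω
  Z2: Z = R = 2200 Ω
  Z3: Z = 1/(jωC) = -j/(ω·C) = 0 - j0.149 Ω
Step 3 — With the output port shorted to ground, the output series arm Z2 runs from the junction to ground; the shunt arm Z3 also runs from the junction to ground. They appear in parallel: Z3 || Z2 = 1.009e-05 - j0.149 Ω.
Step 4 — Series with input arm Z1: Z_in = Z1 + (Z3 || Z2) = 1.009e-05 + j1058 Ω = 1058∠90.0° Ω.
Step 5 — Source phasor: V = 24.2∠83.3° V = 2.823 + j24.03 V.
Step 6 — Ohm's law: I = V / Z_total = (2.823 + j24.03) / (1.009e-05 + j1058) = 0.02271 - j0.002668 A.
Step 7 — Convert to polar: |I| = 0.02287 A, ∠I = -6.7°.

I = 0.02287∠-6.7° A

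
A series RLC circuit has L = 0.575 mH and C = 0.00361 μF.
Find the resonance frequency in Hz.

Step 1 — Resonance condition Im(Z)=0 gives ω₀ = 1/√(LC).
Step 2 — ω₀ = 1/√(0.000575·3.61e-09) = 6.941e+05 rad/s.
Step 3 — f₀ = ω₀/(2π) = 1.105e+05 Hz.

f₀ = 1.105e+05 Hz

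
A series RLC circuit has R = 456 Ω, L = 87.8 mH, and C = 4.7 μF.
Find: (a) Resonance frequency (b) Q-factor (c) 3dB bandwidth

Step 1 — Resonance condition Im(Z)=0 gives ω₀ = 1/√(LC).
Step 2 — ω₀ = 1/√(0.0878·4.7e-06) = 1557 rad/s.
Step 3 — f₀ = ω₀/(2π) = 247.8 Hz.
Step 4 — Series Q: Q = ω₀L/R = 1557·0.0878/456 = 0.2997.
Step 5 — 3dB bandwidth: Δω = ω₀/Q = 5194 rad/s; BW = Δω/(2π) = 826.6 Hz.

(a) f₀ = 247.8 Hz  (b) Q = 0.2997  (c) BW = 826.6 Hz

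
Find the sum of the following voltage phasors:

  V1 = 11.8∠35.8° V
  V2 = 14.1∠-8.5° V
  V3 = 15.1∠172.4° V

Step 1 — Convert each phasor to rectangular form:
  V1 = 11.8·(cos(35.8°) + j·sin(35.8°)) = 9.571 + j6.903 V
  V2 = 14.1·(cos(-8.5°) + j·sin(-8.5°)) = 13.95 - j2.084 V
  V3 = 15.1·(cos(172.4°) + j·sin(172.4°)) = -14.97 + j1.997 V
Step 2 — Sum components: V_total = 8.548 + j6.815 V.
Step 3 — Convert to polar: |V_total| = 10.93 V, ∠V_total = 38.6°.

V_total = 10.93∠38.6° V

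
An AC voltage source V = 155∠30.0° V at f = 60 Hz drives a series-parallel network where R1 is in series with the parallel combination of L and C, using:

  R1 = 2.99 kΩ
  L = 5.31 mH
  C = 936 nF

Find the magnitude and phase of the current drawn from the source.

Step 1 — Angular frequency: ω = 2π·f = 2π·60 = 377 rad/s.
Step 2 — Component impedances:
  R1: Z = R = 2990 Ω
  L: Z = jωL = j·377·0.00531 = 0 + j2.002 Ω
  C: Z = 1/(jωC) = -j/(ω·C) = 0 - j2834 Ω
Step 3 — Parallel branch: L || C = 1/(1/L + 1/C) = 0 + j2.003 Ω.
Step 4 — Series with R1: Z_total = R1 + (L || C) = 2990 + j2.003 Ω = 2990∠0.0° Ω.
Step 5 — Source phasor: V = 155∠30.0° V = 134.2 + j77.5 V.
Step 6 — Ohm's law: I = V / Z_total = (134.2 + j77.5) / (2990 + j2.003) = 0.04491 + j0.02589 A.
Step 7 — Convert to polar: |I| = 0.05184 A, ∠I = 30.0°.

I = 0.05184∠30.0° A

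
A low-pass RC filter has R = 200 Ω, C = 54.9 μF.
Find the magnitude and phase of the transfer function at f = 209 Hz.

Step 1 — Angular frequency: ω = 2π·209 = 1313 rad/s.
Step 2 — Transfer function: H(jω) = 1/(1 + jωRC).
Step 3 — Denominator: 1 + jωRC = 1 + j·1313·200·5.49e-05 = 1 + j14.42.
Step 4 — H = 0.004787 - j0.06902.
Step 5 — Magnitude: |H| = 0.06919 (-23.2 dB); phase: φ = -86.0°.

|H| = 0.06919 (-23.2 dB), φ = -86.0°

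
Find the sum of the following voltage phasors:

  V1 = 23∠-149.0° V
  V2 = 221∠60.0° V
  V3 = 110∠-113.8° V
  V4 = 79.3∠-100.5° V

Step 1 — Convert each phasor to rectangular form:
  V1 = 23·(cos(-149.0°) + j·sin(-149.0°)) = -19.71 - j11.85 V
  V2 = 221·(cos(60.0°) + j·sin(60.0°)) = 110.5 + j191.4 V
  V3 = 110·(cos(-113.8°) + j·sin(-113.8°)) = -44.39 - j100.6 V
  V4 = 79.3·(cos(-100.5°) + j·sin(-100.5°)) = -14.45 - j77.97 V
Step 2 — Sum components: V_total = 31.94 + j0.9281 V.
Step 3 — Convert to polar: |V_total| = 31.96 V, ∠V_total = 1.7°.

V_total = 31.96∠1.7° V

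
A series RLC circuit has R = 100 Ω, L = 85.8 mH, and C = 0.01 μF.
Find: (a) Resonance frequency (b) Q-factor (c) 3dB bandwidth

Step 1 — Resonance: ω₀ = 1/√(LC) = 1/√(0.0858·1e-08) = 3.414e+04 rad/s.
Step 2 — f₀ = ω₀/(2π) = 5433 Hz.
Step 3 — Series Q: Q = ω₀L/R = 3.414e+04·0.0858/100 = 29.29.
Step 4 — Bandwidth: Δω = ω₀/Q = 1166 rad/s; BW = Δω/(2π) = 185.5 Hz.

(a) f₀ = 5433 Hz  (b) Q = 29.29  (c) BW = 185.5 Hz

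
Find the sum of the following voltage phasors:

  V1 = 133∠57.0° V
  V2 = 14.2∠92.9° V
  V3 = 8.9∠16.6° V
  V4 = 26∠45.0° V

Step 1 — Convert each phasor to rectangular form:
  V1 = 133·(cos(57.0°) + j·sin(57.0°)) = 72.44 + j111.5 V
  V2 = 14.2·(cos(92.9°) + j·sin(92.9°)) = -0.7184 + j14.18 V
  V3 = 8.9·(cos(16.6°) + j·sin(16.6°)) = 8.529 + j2.543 V
  V4 = 26·(cos(45.0°) + j·sin(45.0°)) = 18.38 + j18.38 V
Step 2 — Sum components: V_total = 98.63 + j146.7 V.
Step 3 — Convert to polar: |V_total| = 176.7 V, ∠V_total = 56.1°.

V_total = 176.7∠56.1° V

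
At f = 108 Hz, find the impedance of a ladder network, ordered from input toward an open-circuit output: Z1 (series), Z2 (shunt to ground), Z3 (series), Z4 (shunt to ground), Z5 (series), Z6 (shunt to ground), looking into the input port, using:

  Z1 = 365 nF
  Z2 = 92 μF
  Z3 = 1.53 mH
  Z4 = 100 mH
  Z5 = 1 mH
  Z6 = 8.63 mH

Step 1 — Angular frequency: ω = 2π·f = 2π·108 = 678.6 rad/s.
Step 2 — Component impedances:
  Z1: Z = 1/(jωC) = -j/(ω·C) = 0 - j4037 Ω
  Z2: Z = 1/(jωC) = -j/(ω·C) = 0 - j16.02 Ω
  Z3: Z = jωL = j·678.6·0.00153 = 0 + j1.038 Ω
  Z4: Z = jωL = j·678.6·0.1 = 0 + j67.86 Ω
  Z5: Z = jωL = j·678.6·0.001 = 0 + j0.6786 Ω
  Z6: Z = jωL = j·678.6·0.00863 = 0 + j5.856 Ω
Step 3 — Ladder network (open output): work backward from the far end, alternating series and parallel combinations. Z_in = 0 - j4025 Ω = 4025∠-90.0° Ω.

Z = 0 - j4025 Ω = 4025∠-90.0° Ω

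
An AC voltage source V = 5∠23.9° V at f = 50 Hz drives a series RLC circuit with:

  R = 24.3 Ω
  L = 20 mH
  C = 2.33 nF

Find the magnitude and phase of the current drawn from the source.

Step 1 — Angular frequency: ω = 2π·f = 2π·50 = 314.2 rad/s.
Step 2 — Component impedances:
  R: Z = R = 24.3 Ω
  L: Z = jωL = j·314.2·0.02 = 0 + j6.283 Ω
  C: Z = 1/(jωC) = -j/(ω·C) = 0 - j1.366e+06 Ω
Step 3 — Series combination: Z_total = R + L + C = 24.3 - j1.366e+06 Ω = 1.366e+06∠-90.0° Ω.
Step 4 — Source phasor: V = 5∠23.9° V = 4.571 + j2.026 V.
Step 5 — Ohm's law: I = V / Z_total = (4.571 + j2.026) / (24.3 - j1.366e+06) = -1.483e-06 + j3.346e-06 A.
Step 6 — Convert to polar: |I| = 3.66e-06 A, ∠I = 113.9°.

I = 3.66e-06∠113.9° A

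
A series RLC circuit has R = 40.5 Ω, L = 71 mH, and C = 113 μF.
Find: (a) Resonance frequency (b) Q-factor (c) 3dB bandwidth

Step 1 — Resonance: ω₀ = 1/√(LC) = 1/√(0.071·0.000113) = 353 rad/s.
Step 2 — f₀ = ω₀/(2π) = 56.19 Hz.
Step 3 — Series Q: Q = ω₀L/R = 353·0.071/40.5 = 0.6189.
Step 4 — Bandwidth: Δω = ω₀/Q = 570.4 rad/s; BW = Δω/(2π) = 90.79 Hz.

(a) f₀ = 56.19 Hz  (b) Q = 0.6189  (c) BW = 90.79 Hz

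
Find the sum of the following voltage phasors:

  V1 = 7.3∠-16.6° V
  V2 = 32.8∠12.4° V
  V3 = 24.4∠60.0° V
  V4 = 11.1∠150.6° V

Step 1 — Convert each phasor to rectangular form:
  V1 = 7.3·(cos(-16.6°) + j·sin(-16.6°)) = 6.996 - j2.086 V
  V2 = 32.8·(cos(12.4°) + j·sin(12.4°)) = 32.03 + j7.043 V
  V3 = 24.4·(cos(60.0°) + j·sin(60.0°)) = 12.2 + j21.13 V
  V4 = 11.1·(cos(150.6°) + j·sin(150.6°)) = -9.67 + j5.449 V
Step 2 — Sum components: V_total = 41.56 + j31.54 V.
Step 3 — Convert to polar: |V_total| = 52.17 V, ∠V_total = 37.2°.

V_total = 52.17∠37.2° V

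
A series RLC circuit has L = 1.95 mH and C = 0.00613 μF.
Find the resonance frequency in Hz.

Step 1 — Resonance condition Im(Z)=0 gives ω₀ = 1/√(LC).
Step 2 — ω₀ = 1/√(0.00195·6.13e-09) = 2.892e+05 rad/s.
Step 3 — f₀ = ω₀/(2π) = 4.603e+04 Hz.

f₀ = 4.603e+04 Hz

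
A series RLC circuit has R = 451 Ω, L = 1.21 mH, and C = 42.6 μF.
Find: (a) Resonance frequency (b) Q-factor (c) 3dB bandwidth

Step 1 — Resonance: ω₀ = 1/√(LC) = 1/√(0.00121·4.26e-05) = 4405 rad/s.
Step 2 — f₀ = ω₀/(2π) = 701 Hz.
Step 3 — Series Q: Q = ω₀L/R = 4405·0.00121/451 = 0.01182.
Step 4 — Bandwidth: Δω = ω₀/Q = 3.727e+05 rad/s; BW = Δω/(2π) = 5.932e+04 Hz.

(a) f₀ = 701 Hz  (b) Q = 0.01182  (c) BW = 5.932e+04 Hz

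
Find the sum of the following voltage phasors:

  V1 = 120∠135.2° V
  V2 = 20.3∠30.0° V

Step 1 — Convert each phasor to rectangular form:
  V1 = 120·(cos(135.2°) + j·sin(135.2°)) = -85.15 + j84.56 V
  V2 = 20.3·(cos(30.0°) + j·sin(30.0°)) = 17.58 + j10.15 V
Step 2 — Sum components: V_total = -67.57 + j94.71 V.
Step 3 — Convert to polar: |V_total| = 116.3 V, ∠V_total = 125.5°.

V_total = 116.3∠125.5° V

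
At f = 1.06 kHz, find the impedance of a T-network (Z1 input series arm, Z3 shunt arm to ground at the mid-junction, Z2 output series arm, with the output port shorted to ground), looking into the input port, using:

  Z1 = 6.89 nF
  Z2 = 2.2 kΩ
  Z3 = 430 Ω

Step 1 — Angular frequency: ω = 2π·f = 2π·1060 = 6660 rad/s.
Step 2 — Component impedances:
  Z1: Z = 1/(jωC) = -j/(ω·C) = 0 - j2.179e+04 Ω
  Z2: Z = R = 2200 Ω
  Z3: Z = R = 430 Ω
Step 3 — With the output port shorted to ground, the output series arm Z2 runs from the junction to ground; the shunt arm Z3 also runs from the junction to ground. They appear in parallel: Z3 || Z2 = 359.7 Ω.
Step 4 — Series with input arm Z1: Z_in = Z1 + (Z3 || Z2) = 359.7 - j2.179e+04 Ω = 2.179e+04∠-89.1° Ω.

Z = 359.7 - j2.179e+04 Ω = 2.179e+04∠-89.1° Ω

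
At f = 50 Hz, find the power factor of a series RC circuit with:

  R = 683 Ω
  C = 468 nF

Step 1 — Angular frequency: ω = 2π·f = 2π·50 = 314.2 rad/s.
Step 2 — Component impedances:
  R: Z = R = 683 Ω
  C: Z = 1/(jωC) = -j/(ω·C) = 0 - j6801 Ω
Step 3 — Series combination: Z_total = R + C = 683 - j6801 Ω = 6836∠-84.3° Ω.
Step 4 — Power factor: PF = cos(φ) = Re(Z)/|Z| = 683/6835.7 = 0.09992.
Step 5 — Type: Im(Z) = -6801 ⇒ leading (phase φ = -84.3°).

PF = 0.09992 (leading, φ = -84.3°)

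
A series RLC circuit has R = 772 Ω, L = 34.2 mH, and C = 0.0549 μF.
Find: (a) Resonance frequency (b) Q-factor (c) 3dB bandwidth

Step 1 — Resonance: ω₀ = 1/√(LC) = 1/√(0.0342·5.49e-08) = 2.308e+04 rad/s.
Step 2 — f₀ = ω₀/(2π) = 3673 Hz.
Step 3 — Series Q: Q = ω₀L/R = 2.308e+04·0.0342/772 = 1.022.
Step 4 — Bandwidth: Δω = ω₀/Q = 2.257e+04 rad/s; BW = Δω/(2π) = 3593 Hz.

(a) f₀ = 3673 Hz  (b) Q = 1.022  (c) BW = 3593 Hz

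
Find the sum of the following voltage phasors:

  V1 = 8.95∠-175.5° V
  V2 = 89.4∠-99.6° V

Step 1 — Convert each phasor to rectangular form:
  V1 = 8.95·(cos(-175.5°) + j·sin(-175.5°)) = -8.922 - j0.7022 V
  V2 = 89.4·(cos(-99.6°) + j·sin(-99.6°)) = -14.91 - j88.15 V
Step 2 — Sum components: V_total = -23.83 - j88.85 V.
Step 3 — Convert to polar: |V_total| = 91.99 V, ∠V_total = -105.0°.

V_total = 91.99∠-105.0° V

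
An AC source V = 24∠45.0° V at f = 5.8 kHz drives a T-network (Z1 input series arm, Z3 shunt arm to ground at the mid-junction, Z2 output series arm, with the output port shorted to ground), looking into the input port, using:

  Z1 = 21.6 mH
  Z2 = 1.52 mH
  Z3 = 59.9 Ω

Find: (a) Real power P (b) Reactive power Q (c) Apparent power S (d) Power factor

Step 1 — Angular frequency: ω = 2π·f = 2π·5800 = 3.644e+04 rad/s.
Step 2 — Component impedances:
  Z1: Z = jωL = j·3.644e+04·0.0216 = 0 + j787.2 Ω
  Z2: Z = jωL = j·3.644e+04·0.00152 = 0 + j55.39 Ω
  Z3: Z = R = 59.9 Ω
Step 3 — With the output port shorted to ground, the output series arm Z2 runs from the junction to ground; the shunt arm Z3 also runs from the junction to ground. They appear in parallel: Z3 || Z2 = 27.61 + j29.86 Ω.
Step 4 — Series with input arm Z1: Z_in = Z1 + (Z3 || Z2) = 27.61 + j817 Ω = 817.5∠88.1° Ω.
Step 5 — Source phasor: V = 24∠45.0° V = 16.97 + j16.97 V.
Step 6 — Current: I = V / Z = 0.02145 - j0.02005 A = 0.02936∠-43.1° A.
Step 7 — Complex power: S = V·I* = 0.0238 + j0.7042 VA.
Step 8 — Real power: P = Re(S) = 0.0238 W.
Step 9 — Reactive power: Q = Im(S) = 0.7042 VAR.
Step 10 — Apparent power: |S| = 0.7046 VA.
Step 11 — Power factor: PF = P/|S| = 0.03378 (lagging).

(a) P = 0.0238 W  (b) Q = 0.7042 VAR  (c) S = 0.7046 VA  (d) PF = 0.03378 (lagging)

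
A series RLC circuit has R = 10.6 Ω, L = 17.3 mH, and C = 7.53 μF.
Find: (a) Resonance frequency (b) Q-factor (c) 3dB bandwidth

Step 1 — Resonance: ω₀ = 1/√(LC) = 1/√(0.0173·7.53e-06) = 2771 rad/s.
Step 2 — f₀ = ω₀/(2π) = 441 Hz.
Step 3 — Series Q: Q = ω₀L/R = 2771·0.0173/10.6 = 4.522.
Step 4 — Bandwidth: Δω = ω₀/Q = 612.7 rad/s; BW = Δω/(2π) = 97.52 Hz.

(a) f₀ = 441 Hz  (b) Q = 4.522  (c) BW = 97.52 Hz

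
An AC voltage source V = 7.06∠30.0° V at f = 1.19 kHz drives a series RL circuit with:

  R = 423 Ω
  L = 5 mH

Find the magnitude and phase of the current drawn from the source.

Step 1 — Angular frequency: ω = 2π·f = 2π·1190 = 7477 rad/s.
Step 2 — Component impedances:
  R: Z = R = 423 Ω
  L: Z = jωL = j·7477·0.005 = 0 + j37.38 Ω
Step 3 — Series combination: Z_total = R + L = 423 + j37.38 Ω = 424.6∠5.1° Ω.
Step 4 — Source phasor: V = 7.06∠30.0° V = 6.114 + j3.53 V.
Step 5 — Ohm's law: I = V / Z_total = (6.114 + j3.53) / (423 + j37.38) = 0.01507 + j0.007013 A.
Step 6 — Convert to polar: |I| = 0.01663 A, ∠I = 24.9°.

I = 0.01663∠24.9° A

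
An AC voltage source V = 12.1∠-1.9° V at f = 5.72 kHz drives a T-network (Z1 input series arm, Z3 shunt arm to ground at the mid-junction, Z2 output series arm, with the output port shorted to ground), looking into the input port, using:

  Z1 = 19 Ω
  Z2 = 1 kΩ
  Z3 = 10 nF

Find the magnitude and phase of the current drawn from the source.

Step 1 — Angular frequency: ω = 2π·f = 2π·5720 = 3.594e+04 rad/s.
Step 2 — Component impedances:
  Z1: Z = R = 19 Ω
  Z2: Z = R = 1000 Ω
  Z3: Z = 1/(jωC) = -j/(ω·C) = 0 - j2782 Ω
Step 3 — With the output port shorted to ground, the output series arm Z2 runs from the junction to ground; the shunt arm Z3 also runs from the junction to ground. They appear in parallel: Z3 || Z2 = 885.6 - j318.3 Ω.
Step 4 — Series with input arm Z1: Z_in = Z1 + (Z3 || Z2) = 904.6 - j318.3 Ω = 959∠-19.4° Ω.
Step 5 — Source phasor: V = 12.1∠-1.9° V = 12.09 - j0.4012 V.
Step 6 — Ohm's law: I = V / Z_total = (12.09 - j0.4012) / (904.6 - j318.3) = 0.01203 + j0.003791 A.
Step 7 — Convert to polar: |I| = 0.01262 A, ∠I = 17.5°.

I = 0.01262∠17.5° A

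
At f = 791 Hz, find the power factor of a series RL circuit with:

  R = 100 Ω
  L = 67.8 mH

Step 1 — Angular frequency: ω = 2π·f = 2π·791 = 4970 rad/s.
Step 2 — Component impedances:
  R: Z = R = 100 Ω
  L: Z = jωL = j·4970·0.0678 = 0 + j337 Ω
Step 3 — Series combination: Z_total = R + L = 100 + j337 Ω = 351.5∠73.5° Ω.
Step 4 — Power factor: PF = cos(φ) = Re(Z)/|Z| = 100/351.5 = 0.2845.
Step 5 — Type: Im(Z) = 337 ⇒ lagging (phase φ = 73.5°).

PF = 0.2845 (lagging, φ = 73.5°)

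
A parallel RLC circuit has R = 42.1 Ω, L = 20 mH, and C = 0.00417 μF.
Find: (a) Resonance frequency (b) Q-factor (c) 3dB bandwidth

Step 1 — Resonance: ω₀ = 1/√(LC) = 1/√(0.02·4.17e-09) = 1.095e+05 rad/s.
Step 2 — f₀ = ω₀/(2π) = 1.743e+04 Hz.
Step 3 — Parallel Q: Q = R/(ω₀L) = 42.1/(1.095e+05·0.02) = 0.01922.
Step 4 — Bandwidth: Δω = ω₀/Q = 5.696e+06 rad/s; BW = Δω/(2π) = 9.066e+05 Hz.

(a) f₀ = 1.743e+04 Hz  (b) Q = 0.01922  (c) BW = 9.066e+05 Hz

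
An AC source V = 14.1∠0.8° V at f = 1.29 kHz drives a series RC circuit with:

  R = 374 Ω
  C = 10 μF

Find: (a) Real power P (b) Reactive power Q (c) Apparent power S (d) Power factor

Step 1 — Angular frequency: ω = 2π·f = 2π·1290 = 8105 rad/s.
Step 2 — Component impedances:
  R: Z = R = 374 Ω
  C: Z = 1/(jωC) = -j/(ω·C) = 0 - j12.34 Ω
Step 3 — Series combination: Z_total = R + C = 374 - j12.34 Ω = 374.2∠-1.9° Ω.
Step 4 — Source phasor: V = 14.1∠0.8° V = 14.1 + j0.1969 V.
Step 5 — Current: I = V / Z = 0.03764 + j0.001768 A = 0.03768∠2.7° A.
Step 6 — Complex power: S = V·I* = 0.531 - j0.01752 VA.
Step 7 — Real power: P = Re(S) = 0.531 W.
Step 8 — Reactive power: Q = Im(S) = -0.01752 VAR.
Step 9 — Apparent power: |S| = 0.5313 VA.
Step 10 — Power factor: PF = P/|S| = 0.9995 (leading).

(a) P = 0.531 W  (b) Q = -0.01752 VAR  (c) S = 0.5313 VA  (d) PF = 0.9995 (leading)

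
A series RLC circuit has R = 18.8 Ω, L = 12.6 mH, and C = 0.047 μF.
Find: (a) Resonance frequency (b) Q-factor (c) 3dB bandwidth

Step 1 — Resonance condition Im(Z)=0 gives ω₀ = 1/√(LC).
Step 2 — ω₀ = 1/√(0.0126·4.7e-08) = 4.109e+04 rad/s.
Step 3 — f₀ = ω₀/(2π) = 6540 Hz.
Step 4 — Series Q: Q = ω₀L/R = 4.109e+04·0.0126/18.8 = 27.54.
Step 5 — 3dB bandwidth: Δω = ω₀/Q = 1492 rad/s; BW = Δω/(2π) = 237.5 Hz.

(a) f₀ = 6540 Hz  (b) Q = 27.54  (c) BW = 237.5 Hz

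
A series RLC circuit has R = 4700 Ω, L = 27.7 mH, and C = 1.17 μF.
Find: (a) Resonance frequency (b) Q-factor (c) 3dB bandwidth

Step 1 — Resonance: ω₀ = 1/√(LC) = 1/√(0.0277·1.17e-06) = 5555 rad/s.
Step 2 — f₀ = ω₀/(2π) = 884.1 Hz.
Step 3 — Series Q: Q = ω₀L/R = 5555·0.0277/4700 = 0.03274.
Step 4 — Bandwidth: Δω = ω₀/Q = 1.697e+05 rad/s; BW = Δω/(2π) = 2.7e+04 Hz.

(a) f₀ = 884.1 Hz  (b) Q = 0.03274  (c) BW = 2.7e+04 Hz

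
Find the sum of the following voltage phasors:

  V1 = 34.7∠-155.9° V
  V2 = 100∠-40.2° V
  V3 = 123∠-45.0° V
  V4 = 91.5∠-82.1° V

Step 1 — Convert each phasor to rectangular form:
  V1 = 34.7·(cos(-155.9°) + j·sin(-155.9°)) = -31.68 - j14.17 V
  V2 = 100·(cos(-40.2°) + j·sin(-40.2°)) = 76.38 - j64.55 V
  V3 = 123·(cos(-45.0°) + j·sin(-45.0°)) = 86.97 - j86.97 V
  V4 = 91.5·(cos(-82.1°) + j·sin(-82.1°)) = 12.58 - j90.63 V
Step 2 — Sum components: V_total = 144.3 - j256.3 V.
Step 3 — Convert to polar: |V_total| = 294.1 V, ∠V_total = -60.6°.

V_total = 294.1∠-60.6° V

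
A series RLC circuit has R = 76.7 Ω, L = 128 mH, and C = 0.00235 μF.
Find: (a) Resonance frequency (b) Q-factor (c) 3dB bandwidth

Step 1 — Resonance: ω₀ = 1/√(LC) = 1/√(0.128·2.35e-09) = 5.766e+04 rad/s.
Step 2 — f₀ = ω₀/(2π) = 9177 Hz.
Step 3 — Series Q: Q = ω₀L/R = 5.766e+04·0.128/76.7 = 96.22.
Step 4 — Bandwidth: Δω = ω₀/Q = 599.2 rad/s; BW = Δω/(2π) = 95.37 Hz.

(a) f₀ = 9177 Hz  (b) Q = 96.22  (c) BW = 95.37 Hz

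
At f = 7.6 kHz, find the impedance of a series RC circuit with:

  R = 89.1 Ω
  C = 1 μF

Step 1 — Angular frequency: ω = 2π·f = 2π·7600 = 4.775e+04 rad/s.
Step 2 — Component impedances:
  R: Z = R = 89.1 Ω
  C: Z = 1/(jωC) = -j/(ω·C) = 0 - j20.94 Ω
Step 3 — Series combination: Z_total = R + C = 89.1 - j20.94 Ω = 91.53∠-13.2° Ω.

Z = 89.1 - j20.94 Ω = 91.53∠-13.2° Ω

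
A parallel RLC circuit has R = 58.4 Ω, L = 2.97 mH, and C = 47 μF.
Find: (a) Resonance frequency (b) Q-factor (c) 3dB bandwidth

Step 1 — Resonance: ω₀ = 1/√(LC) = 1/√(0.00297·4.7e-05) = 2677 rad/s.
Step 2 — f₀ = ω₀/(2π) = 426 Hz.
Step 3 — Parallel Q: Q = R/(ω₀L) = 58.4/(2677·0.00297) = 7.347.
Step 4 — Bandwidth: Δω = ω₀/Q = 364.3 rad/s; BW = Δω/(2π) = 57.98 Hz.

(a) f₀ = 426 Hz  (b) Q = 7.347  (c) BW = 57.98 Hz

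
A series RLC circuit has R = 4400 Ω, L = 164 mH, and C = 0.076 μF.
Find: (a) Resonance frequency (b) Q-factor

Step 1 — Resonance condition Im(Z)=0 gives ω₀ = 1/√(LC).
Step 2 — ω₀ = 1/√(0.164·7.6e-08) = 8957 rad/s.
Step 3 — f₀ = ω₀/(2π) = 1426 Hz.
Step 4 — Series Q: Q = ω₀L/R = 8957·0.164/4400 = 0.3339.

(a) f₀ = 1426 Hz  (b) Q = 0.3339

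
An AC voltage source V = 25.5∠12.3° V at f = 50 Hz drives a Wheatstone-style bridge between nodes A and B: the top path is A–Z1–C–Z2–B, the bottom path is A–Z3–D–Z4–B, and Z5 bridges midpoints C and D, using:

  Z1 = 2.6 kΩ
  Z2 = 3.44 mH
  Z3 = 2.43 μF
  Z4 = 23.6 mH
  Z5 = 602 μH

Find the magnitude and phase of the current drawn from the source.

Step 1 — Angular frequency: ω = 2π·f = 2π·50 = 314.2 rad/s.
Step 2 — Component impedances:
  Z1: Z = R = 2600 Ω
  Z2: Z = jωL = j·314.2·0.00344 = 0 + j1.081 Ω
  Z3: Z = 1/(jωC) = -j/(ω·C) = 0 - j1310 Ω
  Z4: Z = jωL = j·314.2·0.0236 = 0 + j7.414 Ω
  Z5: Z = jωL = j·314.2·0.000602 = 0 + j0.1891 Ω
Step 3 — Bridge requires nodal analysis (the Z5 bridge couples midpoints C and D, so the two paths cannot be reduced to a simple series/parallel combination). Setting node B to ground and injecting 1 A at node A, the 3-node admittance system at A, C, D solves to V_A = Z_AB = 526.3 - j1044 Ω = 1169∠-63.2° Ω.
Step 4 — Source phasor: V = 25.5∠12.3° V = 24.91 + j5.432 V.
Step 5 — Ohm's law: I = V / Z_total = (24.91 + j5.432) / (526.3 - j1044) = 0.005446 + j0.02112 A.
Step 6 — Convert to polar: |I| = 0.02182 A, ∠I = 75.5°.

I = 0.02182∠75.5° A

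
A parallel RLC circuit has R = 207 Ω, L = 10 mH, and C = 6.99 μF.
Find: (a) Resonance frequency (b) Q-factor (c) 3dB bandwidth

Step 1 — Resonance: ω₀ = 1/√(LC) = 1/√(0.01·6.99e-06) = 3782 rad/s.
Step 2 — f₀ = ω₀/(2π) = 602 Hz.
Step 3 — Parallel Q: Q = R/(ω₀L) = 207/(3782·0.01) = 5.473.
Step 4 — Bandwidth: Δω = ω₀/Q = 691.1 rad/s; BW = Δω/(2π) = 110 Hz.

(a) f₀ = 602 Hz  (b) Q = 5.473  (c) BW = 110 Hz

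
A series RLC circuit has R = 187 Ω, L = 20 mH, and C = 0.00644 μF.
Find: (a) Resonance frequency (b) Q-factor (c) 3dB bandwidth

Step 1 — Resonance: ω₀ = 1/√(LC) = 1/√(0.02·6.44e-09) = 8.811e+04 rad/s.
Step 2 — f₀ = ω₀/(2π) = 1.402e+04 Hz.
Step 3 — Series Q: Q = ω₀L/R = 8.811e+04·0.02/187 = 9.424.
Step 4 — Bandwidth: Δω = ω₀/Q = 9350 rad/s; BW = Δω/(2π) = 1488 Hz.

(a) f₀ = 1.402e+04 Hz  (b) Q = 9.424  (c) BW = 1488 Hz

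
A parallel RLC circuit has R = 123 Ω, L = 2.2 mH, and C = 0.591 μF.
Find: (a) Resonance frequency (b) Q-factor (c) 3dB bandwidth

Step 1 — Resonance: ω₀ = 1/√(LC) = 1/√(0.0022·5.91e-07) = 2.773e+04 rad/s.
Step 2 — f₀ = ω₀/(2π) = 4414 Hz.
Step 3 — Parallel Q: Q = R/(ω₀L) = 123/(2.773e+04·0.0022) = 2.016.
Step 4 — Bandwidth: Δω = ω₀/Q = 1.376e+04 rad/s; BW = Δω/(2π) = 2189 Hz.

(a) f₀ = 4414 Hz  (b) Q = 2.016  (c) BW = 2189 Hz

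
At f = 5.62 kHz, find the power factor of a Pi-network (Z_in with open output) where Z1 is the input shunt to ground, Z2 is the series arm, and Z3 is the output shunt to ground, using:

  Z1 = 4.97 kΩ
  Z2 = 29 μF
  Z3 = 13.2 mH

Step 1 — Angular frequency: ω = 2π·f = 2π·5620 = 3.531e+04 rad/s.
Step 2 — Component impedances:
  Z1: Z = R = 4970 Ω
  Z2: Z = 1/(jωC) = -j/(ω·C) = 0 - j0.9765 Ω
  Z3: Z = jωL = j·3.531e+04·0.0132 = 0 + j466.1 Ω
Step 3 — With open output, the series arm Z2 and the output shunt Z3 appear in series to ground: Z2 + Z3 = 0 + j465.1 Ω.
Step 4 — Parallel with input shunt Z1: Z_in = Z1 || (Z2 + Z3) = 43.15 + j461.1 Ω = 463.1∠84.7° Ω.
Step 5 — Power factor: PF = cos(φ) = Re(Z)/|Z| = 43.15/463.1 = 0.09318.
Step 6 — Type: Im(Z) = 461.1 ⇒ lagging (phase φ = 84.7°).

PF = 0.09318 (lagging, φ = 84.7°)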